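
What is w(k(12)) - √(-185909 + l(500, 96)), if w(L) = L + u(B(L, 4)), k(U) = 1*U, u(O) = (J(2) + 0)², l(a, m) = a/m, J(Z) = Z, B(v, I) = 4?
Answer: 16 - I*√26770146/12 ≈ 16.0 - 431.17*I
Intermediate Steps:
u(O) = 4 (u(O) = (2 + 0)² = 2² = 4)
k(U) = U
w(L) = 4 + L (w(L) = L + 4 = 4 + L)
w(k(12)) - √(-185909 + l(500, 96)) = (4 + 12) - √(-185909 + 500/96) = 16 - √(-185909 + 500*(1/96)) = 16 - √(-185909 + 125/24) = 16 - √(-4461691/24) = 16 - I*√26770146/12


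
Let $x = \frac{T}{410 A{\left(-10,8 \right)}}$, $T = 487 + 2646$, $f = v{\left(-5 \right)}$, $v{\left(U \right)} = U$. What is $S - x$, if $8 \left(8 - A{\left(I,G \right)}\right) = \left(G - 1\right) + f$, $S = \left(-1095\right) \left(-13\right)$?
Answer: $\frac{90457159}{6355} \approx 14234.0$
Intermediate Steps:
$f = -5$
$S = 14235$
$A{\left(I,G \right)} = \frac{35}{4} - \frac{G}{8}$ ($A{\left(I,G \right)} = 8 - \frac{\left(G - 1\right) - 5}{8} = 8 - \frac{\left(-1 + G\right) - 5}{8} = 8 - \frac{-6 + G}{8} = 8 - \left(- \frac{3}{4} + \frac{G}{8}\right) = \frac{35}{4} - \frac{G}{8}$)
$T = 3133$
$x = \frac{6266}{6355}$ ($x = \frac{3133}{410 \left(\frac{35}{4} - 1\right)} = \frac{3133}{410 \cdot \frac{31}{4}} = \frac{3133}{\frac{6355}{2}} = 3133 \cdot \frac{2}{6355} = \frac{6266}{6355} \approx 0.986$)
$S - x = 14235 - \frac{6266}{6355} = \frac{90457159}{6355}$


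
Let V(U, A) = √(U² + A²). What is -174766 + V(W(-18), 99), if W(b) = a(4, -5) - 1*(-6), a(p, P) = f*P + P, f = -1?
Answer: -174766 + 3*√1093 ≈ -1.7467e+5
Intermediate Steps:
a(p, P) = 0 (a(p, P) = -P + P = 0)
W(b) = 6 (W(b) = 0 - 1*(-6) = 0 + 6 = 6)
V(U, A) = √(A² + U²)
-174766 + V(W(-18), 99) = -174766 + √(99² + 6²) = -174766 + √(9801 + 36) = -174766 + √9837 = -174766 + 3*√1093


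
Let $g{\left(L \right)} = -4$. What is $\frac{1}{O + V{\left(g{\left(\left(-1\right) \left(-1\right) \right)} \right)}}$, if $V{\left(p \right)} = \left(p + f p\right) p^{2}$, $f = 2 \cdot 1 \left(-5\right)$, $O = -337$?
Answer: $\frac{1}{239} \approx 0.0041841$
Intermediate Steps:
$f = -10$ ($f = 2 \left(-5\right) = -10$)
$V{\left(p \right)} = - 9 p^{3}$ ($V{\left(p \right)} = \left(p - 10 p\right) p^{2} = - 9 p p^{2} = - 9 p^{3}$)
$\frac{1}{O + V{\left(g{\left(\left(-1\right) \left(-1\right) \right)} \right)}} = \frac{1}{-337 - 9 \left(-4\right)^{3}} = \frac{1}{-337 - -576} = \frac{1}{-337 + 576} = \frac{1}{239}$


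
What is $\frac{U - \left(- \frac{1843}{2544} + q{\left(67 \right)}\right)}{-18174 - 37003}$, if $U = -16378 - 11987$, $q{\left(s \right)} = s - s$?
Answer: $\frac{72158717}{140370288} \approx 0.51406$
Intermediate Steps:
$q{\left(s \right)} = 0$
$U = -28365$ ($U = -16378 - 11987 = -28365$)
$\frac{U - \left(- \frac{1843}{2544} + q{\left(67 \right)}\right)}{-18174 - 37003} = \frac{-28365 + \left(\frac{9215}{12720} - 0\right)}{-18174 - 37003} = \frac{-28365 + \left(9215 \cdot \frac{1}{12720} + 0\right)}{-55177} = \left(-28365 + \left(\frac{1843}{2544} + 0\right)\right) \left(- \frac{1}{55177}\right) = \left(-28365 + \frac{1843}{2544}\right) \left(- \frac{1}{55177}\right) = \left(- \frac{72158717}{2544}\right) \left(- \frac{1}{55177}\right) = \frac{72158717}{140370288}$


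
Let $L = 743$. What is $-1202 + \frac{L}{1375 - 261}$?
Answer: $- \frac{1338285}{1114} \approx -1201.3$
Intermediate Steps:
$-1202 + \frac{L}{1375 - 261} = -1202 + \frac{1}{1375 - 261} \cdot 743 = -1202 + \frac{1}{1114} \cdot 743 = -1202 + \frac{743}{1114} = - \frac{1338285}{1114}$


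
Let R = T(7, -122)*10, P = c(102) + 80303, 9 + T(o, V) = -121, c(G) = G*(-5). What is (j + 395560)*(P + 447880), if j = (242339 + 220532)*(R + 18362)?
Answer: 4167508883252226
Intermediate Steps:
c(G) = -5*G
T(o, V) = -130 (T(o, V) = -9 - 121 = -130)
P = 79793 (P = -5*102 + 80303 = -510 + 80303 = 79793)
R = -1300 (R = -130*10 = -1300)
j = 7897505002 (j = (242339 + 220532)*(-1300 + 18362) = 462871*17062 = 7897505002)
(j + 395560)*(P + 447880) = (7897505002 + 395560)*(79793 + 447880) = 7897900562*527673 = 4167508883252226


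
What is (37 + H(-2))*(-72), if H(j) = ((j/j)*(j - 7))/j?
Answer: -2988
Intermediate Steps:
H(j) = (-7 + j)/j (H(j) = (1*(-7 + j))/j = (-7 + j)/j)
(37 + H(-2))*(-72) = (37 + (-7 - 2)/(-2))*(-72) = (37 - ½*(-9))*(-72) = (37 + 9/2)*(-72) = (83/2)*(-72) = -2988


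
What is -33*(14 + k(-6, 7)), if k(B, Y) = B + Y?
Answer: -495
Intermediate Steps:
-33*(14 + k(-6, 7)) = -33*(14 + (-6 + 7)) = -33*(14 + 1) = -33*15 = -495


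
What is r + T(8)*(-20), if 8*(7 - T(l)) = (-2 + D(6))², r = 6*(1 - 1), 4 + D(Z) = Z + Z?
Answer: -50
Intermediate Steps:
D(Z) = -4 + 2*Z (D(Z) = -4 + (Z + Z) = -4 + 2*Z)
r = 0 (r = 6*0 = 0)
T(l) = 5/2 (T(l) = 7 - (-2 + (-4 + 2*6))²/8 = 7 - (-2 + (-4 + 12))²/8 = 7 - (-2 + 8)²/8 = 7 - ⅛*6² = 7 - ⅛*36 = 7 - 9/2 = 5/2)
r + T(8)*(-20) = 0 + (5/2)*(-20) = 0 - 50 = -50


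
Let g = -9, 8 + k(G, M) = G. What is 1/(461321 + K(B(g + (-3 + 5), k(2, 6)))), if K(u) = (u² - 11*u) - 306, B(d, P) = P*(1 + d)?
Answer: 1/461915 ≈ 2.1649e-6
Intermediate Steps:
k(G, M) = -8 + G
K(u) = -306 + u² - 11*u
1/(461321 + K(B(g + (-3 + 5), k(2, 6)))) = 1/(461321 + (-306 + ((-8 + 2)*(1 + (-9 + (-3 + 5))))² - 11*(-8 + 2)*(1 + (-9 + (-3 + 5))))) = 1/(461321 + (-306 + (-6*(1 + (-9 + 2)))² - (-66)*(1 + (-9 + 2)))) = 1/(461321 + (-306 + (-6*(1 - 7))² - (-66)*(1 - 7))) = 1/(461321 + (-306 + (-6*(-6))² - (-66)*(-6))) = 1/(461321 + (-306 + 36² - 11*36)) = 1/(461321 + (-306 + 1296 - 396)) = 1/(461321 + 594) = 1/461915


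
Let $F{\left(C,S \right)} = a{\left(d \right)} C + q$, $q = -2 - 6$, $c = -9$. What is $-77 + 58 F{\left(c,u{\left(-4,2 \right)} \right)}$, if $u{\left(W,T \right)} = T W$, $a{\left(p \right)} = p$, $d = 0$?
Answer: $-541$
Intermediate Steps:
$q = -8$ ($q = -2 - 6 = -8$)
$F{\left(C,S \right)} = -8$ ($F{\left(C,S \right)} = 0 C - 8 = 0 - 8 = -8$)
$-77 + 58 F{\left(c,u{\left(-4,2 \right)} \right)} = -77 + 58 \left(-8\right) = -77 - 464 = -541$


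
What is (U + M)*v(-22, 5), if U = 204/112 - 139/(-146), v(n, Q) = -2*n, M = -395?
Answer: -8818821/511 ≈ -17258.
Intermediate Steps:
U = 5669/2044 (U = 204*(1/112) - 139*(-1/146) = 51/28 + 139/146 = 5669/2044 ≈ 2.7735)
(U + M)*v(-22, 5) = (5669/2044 - 395)*(-2*(-22)) = -801711/2044*44 = -8818821/511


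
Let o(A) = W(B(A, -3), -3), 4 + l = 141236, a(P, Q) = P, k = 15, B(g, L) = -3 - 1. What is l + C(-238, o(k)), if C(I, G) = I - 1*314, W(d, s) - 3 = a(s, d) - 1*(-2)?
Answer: 140680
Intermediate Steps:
B(g, L) = -4
l = 141232 (l = -4 + 141236 = 141232)
W(d, s) = 5 + s (W(d, s) = 3 + (s - 1*(-2)) = 3 + (s + 2) = 3 + (2 + s) = 5 + s)
o(A) = 2 (o(A) = 5 - 3 = 2)
C(I, G) = -314 + I (C(I, G) = I - 314 = -314 + I)
l + C(-238, o(k)) = 141232 + (-314 - 238) = 141232 - 552 = 140680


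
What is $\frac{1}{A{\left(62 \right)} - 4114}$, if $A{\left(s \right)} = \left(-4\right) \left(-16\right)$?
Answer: $- \frac{1}{4050} \approx -0.00024691$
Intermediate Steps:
$A{\left(s \right)} = 64$
$\frac{1}{A{\left(62 \right)} - 4114} = \frac{1}{64 - 4114} = \frac{1}{-4050} = - \frac{1}{4050}$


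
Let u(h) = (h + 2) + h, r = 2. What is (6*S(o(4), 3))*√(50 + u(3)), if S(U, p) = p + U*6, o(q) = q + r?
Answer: 234*√58 ≈ 1782.1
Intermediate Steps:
o(q) = 2 + q (o(q) = q + 2 = 2 + q)
S(U, p) = p + 6*U
u(h) = 2 + 2*h (u(h) = (2 + h) + h = 2 + 2*h)
(6*S(o(4), 3))*√(50 + u(3)) = (6*(3 + 6*(2 + 4)))*√(50 + (2 + 2*3)) = (6*(3 + 6*6))*√(50 + (2 + 6)) = (6*(3 + 36))*√(50 + 8) = (6*39)*√58 = 234*√58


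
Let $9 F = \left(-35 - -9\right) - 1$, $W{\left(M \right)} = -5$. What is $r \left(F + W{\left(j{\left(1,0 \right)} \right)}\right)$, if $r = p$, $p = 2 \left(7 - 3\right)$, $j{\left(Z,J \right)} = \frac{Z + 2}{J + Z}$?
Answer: $-64$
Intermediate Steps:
$j{\left(Z,J \right)} = \frac{2 + Z}{J + Z}$
$F = -3$ ($F = \frac{\left(-35 - -9\right) - 1}{9} = \frac{\left(-35 + 9\right) - 1}{9} = \frac{-26 - 1}{9} = \frac{1}{9} \left(-27\right) = -3$)
$p = 8$ ($p = 2 \cdot 4 = 8$)
$r = 8$
$r \left(F + W{\left(j{\left(1,0 \right)} \right)}\right) = 8 \left(-3 - 5\right) = 8 \left(-8\right) = -64$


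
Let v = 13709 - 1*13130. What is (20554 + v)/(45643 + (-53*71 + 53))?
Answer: 21133/41933 ≈ 0.50397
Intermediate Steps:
v = 579 (v = 13709 - 13130 = 579)
(20554 + v)/(45643 + (-53*71 + 53)) = (20554 + 579)/(45643 + (-53*71 + 53)) = 21133/(45643 + (-3763 + 53)) = 21133/(45643 - 3710) = 21133/41933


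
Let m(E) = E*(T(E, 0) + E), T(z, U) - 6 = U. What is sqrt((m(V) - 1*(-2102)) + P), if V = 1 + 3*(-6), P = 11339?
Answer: 2*sqrt(3407) ≈ 116.74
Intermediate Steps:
V = -17 (V = 1 - 18 = -17)
T(z, U) = 6 + U
m(E) = E*(6 + E) (m(E) = E*((6 + 0) + E) = E*(6 + E))
sqrt((m(V) - 1*(-2102)) + P) = sqrt((-17*(6 - 17) - 1*(-2102)) + 11339) = sqrt((-17*(-11) + 2102) + 11339) = sqrt((187 + 2102) + 11339) = sqrt(2289 + 11339) = sqrt(13628) = 2*sqrt(3407)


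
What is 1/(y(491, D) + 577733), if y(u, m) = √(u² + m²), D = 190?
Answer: 577733/333775142108 - √277181/333775142108 ≈ 1.7293e-6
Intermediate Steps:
y(u, m) = √(m² + u²)
1/(y(491, D) + 577733) = 1/(√(190² + 491²) + 577733) = 1/(√(36100 + 241081) + 577733) = 1/(√277181 + 577733) = 1/(577733 + √277181)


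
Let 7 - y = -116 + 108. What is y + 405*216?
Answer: 87495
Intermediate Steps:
y = 15 (y = 7 - (-116 + 108) = 7 - 1*(-8) = 7 + 8 = 15)
y + 405*216 = 15 + 405*216 = 15 + 87480 = 87495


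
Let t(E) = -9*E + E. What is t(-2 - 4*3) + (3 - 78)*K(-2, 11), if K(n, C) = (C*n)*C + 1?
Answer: 18187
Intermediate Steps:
K(n, C) = 1 + n*C**2 (K(n, C) = n*C**2 + 1 = 1 + n*C**2)
t(E) = -8*E
t(-2 - 4*3) + (3 - 78)*K(-2, 11) = -8*(-2 - 4*3) + (3 - 78)*(1 - 2*11**2) = -8*(-2 - 12) - 75*(1 - 2*121) = -8*(-14) - 75*(1 - 242) = 112 - 75*(-241) = 112 + 18075 = 18187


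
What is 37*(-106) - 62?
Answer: -3984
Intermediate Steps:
37*(-106) - 62 = -3922 - 62 = -3984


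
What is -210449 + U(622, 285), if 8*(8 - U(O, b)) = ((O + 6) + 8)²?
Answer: -261003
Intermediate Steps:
U(O, b) = 8 - (14 + O)²/8 (U(O, b) = 8 - ((O + 6) + 8)²/8 = 8 - ((6 + O) + 8)²/8 = 8 - (14 + O)²/8)
-210449 + U(622, 285) = -210449 + (8 - (14 + 622)²/8) = -210449 + (8 - ⅛*636²) = -210449 + (8 - ⅛*404496) = -210449 + (8 - 50562) = -210449 - 50554 = -261003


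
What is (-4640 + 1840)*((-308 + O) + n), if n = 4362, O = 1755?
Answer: -16265200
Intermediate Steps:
(-4640 + 1840)*((-308 + O) + n) = (-4640 + 1840)*((-308 + 1755) + 4362) = -2800*(1447 + 4362) = -2800*5809 = -16265200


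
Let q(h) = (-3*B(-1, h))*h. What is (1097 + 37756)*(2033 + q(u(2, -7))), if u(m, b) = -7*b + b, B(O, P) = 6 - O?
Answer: 44719803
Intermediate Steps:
u(m, b) = -6*b
q(h) = -21*h (q(h) = (-3*(6 - 1*(-1)))*h = (-3*(6 + 1))*h = (-3*7)*h = -21*h)
(1097 + 37756)*(2033 + q(u(2, -7))) = (1097 + 37756)*(2033 - (-126)*(-7)) = 38853*(2033 - 21*42) = 38853*(2033 - 882) = 38853*1151 = 44719803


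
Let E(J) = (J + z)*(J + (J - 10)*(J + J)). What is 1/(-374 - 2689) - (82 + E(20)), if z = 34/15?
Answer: -28896343/3063 ≈ -9434.0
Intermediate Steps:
z = 34/15 (z = 34*(1/15) = 34/15 ≈ 2.2667)
E(J) = (34/15 + J)*(J + 2*J*(-10 + J)) (E(J) = (J + 34/15)*(J + (J - 10)*(J + J)) = (34/15 + J)*(J + (-10 + J)*(2*J)) = (34/15 + J)*(J + 2*J*(-10 + J)))
1/(-374 - 2689) - (82 + E(20)) = 1/(-374 - 2689) - (82 + (1/15)*20*(-646 - 217*20 + 30*20²)) = 1/(-3063) - (82 + (1/15)*20*(-646 - 4340 + 30*400)) = -1/3063 - (82 + (1/15)*20*(-646 - 4340 + 12000)) = -1/3063 - (82 + (1/15)*20*7014) = -1/3063 - (82 + 9352) = -1/3063 - 1*9434 = -1/3063 - 9434 = -28896343/3063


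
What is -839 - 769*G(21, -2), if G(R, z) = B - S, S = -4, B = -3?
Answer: -1608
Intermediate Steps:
G(R, z) = 1 (G(R, z) = -3 - 1*(-4) = -3 + 4 = 1)
-839 - 769*G(21, -2) = -839 - 769*1 = -839 - 769 = -1608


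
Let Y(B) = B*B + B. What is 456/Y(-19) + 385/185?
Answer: 379/111 ≈ 3.4144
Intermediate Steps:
Y(B) = B + B² (Y(B) = B² + B = B + B²)
456/Y(-19) + 385/185 = 456/((-19*(1 - 19))) + 385/185 = 456/((-19*(-18))) + 385*(1/185) = 456/342 + 77/37 = 456*(1/342) + 77/37 = 4/3 + 77/37 = 379/111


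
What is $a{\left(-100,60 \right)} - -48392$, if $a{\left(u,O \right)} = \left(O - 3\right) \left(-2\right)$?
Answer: $48278$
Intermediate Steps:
$a{\left(u,O \right)} = 6 - 2 O$ ($a{\left(u,O \right)} = \left(-3 + O\right) \left(-2\right) = 6 - 2 O$)
$a{\left(-100,60 \right)} - -48392 = \left(6 - 120\right) - -48392 = \left(6 - 120\right) + 48392 = -114 + 48392 = 48278$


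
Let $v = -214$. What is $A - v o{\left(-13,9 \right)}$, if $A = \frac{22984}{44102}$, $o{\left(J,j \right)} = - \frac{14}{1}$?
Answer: $- \frac{66053304}{22051} \approx -2995.5$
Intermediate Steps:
$o{\left(J,j \right)} = -14$ ($o{\left(J,j \right)} = \left(-14\right) 1 = -14$)
$A = \frac{11492}{22051}$ ($A = 22984 \cdot \frac{1}{44102} = \frac{11492}{22051} \approx 0.52116$)
$A - v o{\left(-13,9 \right)} = \frac{11492}{22051} - \left(-214\right) \left(-14\right) = \frac{11492}{22051} - 2996 = - \frac{66053304}{22051}$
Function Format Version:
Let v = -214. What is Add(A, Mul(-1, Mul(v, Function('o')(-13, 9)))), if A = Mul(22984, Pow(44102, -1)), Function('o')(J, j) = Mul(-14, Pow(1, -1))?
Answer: Rational(-66053304, 22051) ≈ -2995.5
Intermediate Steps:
Function('o')(J, j) = -14 (Function('o')(J, j) = Mul(-14, 1) = -14)
A = Rational(11492, 22051) (A = Mul(22984, Rational(1, 44102)) = Rational(11492, 22051) ≈ 0.52116)
Add(A, Mul(-1, Mul(v, Function('o')(-13, 9)))) = Add(Rational(11492, 22051), Mul(-1, Mul(-214, -14))) = Add(Rational(11492, 22051), Mul(-1, 2996)) = Add(Rational(11492, 22051), -2996) = Rational(-66053304, 22051)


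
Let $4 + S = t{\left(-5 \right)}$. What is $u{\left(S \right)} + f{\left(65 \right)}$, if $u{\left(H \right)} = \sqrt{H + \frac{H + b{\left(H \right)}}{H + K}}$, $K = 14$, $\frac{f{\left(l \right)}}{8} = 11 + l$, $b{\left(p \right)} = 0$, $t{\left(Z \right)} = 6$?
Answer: $608 + \frac{\sqrt{34}}{4} \approx 609.46$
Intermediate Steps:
$S = 2$ ($S = -4 + 6 = 2$)
$f{\left(l \right)} = 88 + 8 l$ ($f{\left(l \right)} = 8 \left(11 + l\right) = 88 + 8 l$)
$u{\left(H \right)} = \sqrt{H + \frac{H}{14 + H}}$ ($u{\left(H \right)} = \sqrt{H + \frac{H + 0}{H + 14}} = \sqrt{H + \frac{H}{14 + H}}$)
$u{\left(S \right)} + f{\left(65 \right)} = \sqrt{\frac{2 \left(15 + 2\right)}{14 + 2}} + \left(88 + 8 \cdot 65\right) = \sqrt{2 \cdot \frac{1}{16} \cdot 17} + \left(88 + 520\right) = \sqrt{2 \cdot \frac{1}{16} \cdot 17} + 608 = \sqrt{\frac{17}{8}} + 608 = \frac{\sqrt{34}}{4} + 608 = 608 + \frac{\sqrt{34}}{4}$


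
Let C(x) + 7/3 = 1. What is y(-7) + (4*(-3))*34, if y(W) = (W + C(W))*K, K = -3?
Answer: -383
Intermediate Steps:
C(x) = -4/3 (C(x) = -7/3 + 1 = -4/3)
y(W) = 4 - 3*W (y(W) = (W - 4/3)*(-3) = (-4/3 + W)*(-3) = 4 - 3*W)
y(-7) + (4*(-3))*34 = (4 - 3*(-7)) + (4*(-3))*34 = (4 + 21) - 12*34 = 25 - 408 = -383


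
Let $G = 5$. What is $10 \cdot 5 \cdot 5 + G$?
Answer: $255$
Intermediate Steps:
$10 \cdot 5 \cdot 5 + G = 10 \cdot 5 \cdot 5 + 5 = 10 \cdot 25 + 5 = 250 + 5 = 255$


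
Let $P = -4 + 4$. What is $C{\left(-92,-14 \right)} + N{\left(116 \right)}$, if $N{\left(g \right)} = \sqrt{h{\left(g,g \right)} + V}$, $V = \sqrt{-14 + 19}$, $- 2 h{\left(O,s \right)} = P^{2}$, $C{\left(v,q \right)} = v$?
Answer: $-92 + \sqrt[4]{5} \approx -90.505$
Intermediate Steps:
$P = 0$
$h{\left(O,s \right)} = 0$ ($h{\left(O,s \right)} = - \frac{0^{2}}{2} = \left(- \frac{1}{2}\right) 0 = 0$)
$V = \sqrt{5} \approx 2.2361$
$N{\left(g \right)} = \sqrt[4]{5}$ ($N{\left(g \right)} = \sqrt{0 + \sqrt{5}} = \sqrt{\sqrt{5}} = \sqrt[4]{5}$)
$C{\left(-92,-14 \right)} + N{\left(116 \right)} = -92 + \sqrt[4]{5}$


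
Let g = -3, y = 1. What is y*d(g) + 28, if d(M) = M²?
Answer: 37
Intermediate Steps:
y*d(g) + 28 = 1*(-3)² + 28 = 1*9 + 28 = 9 + 28 = 37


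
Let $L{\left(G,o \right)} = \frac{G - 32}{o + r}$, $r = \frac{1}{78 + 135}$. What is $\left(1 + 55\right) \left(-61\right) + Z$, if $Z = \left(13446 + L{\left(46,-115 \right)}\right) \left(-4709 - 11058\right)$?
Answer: $- \frac{2596420072409}{12247} \approx -2.12 \cdot 10^{8}$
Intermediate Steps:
$r = \frac{1}{213} \approx 0.0046948$
$L{\left(G,o \right)} = \frac{-32 + G}{\frac{1}{213} + o}$ ($L{\left(G,o \right)} = \frac{G - 32}{o + \frac{1}{213}} = \frac{-32 + G}{\frac{1}{213} + o}$)
$Z = - \frac{2596378236657}{12247}$ ($Z = \left(13446 + \frac{213 \left(-32 + 46\right)}{1 + 213 \left(-115\right)}\right) \left(-4709 - 11058\right) = \left(13446 + 213 \frac{1}{1 - 24495} \cdot 14\right) \left(-15767\right) = \left(13446 + 213 \frac{1}{-24494} \cdot 14\right) \left(-15767\right) = \left(13446 + 213 \left(- \frac{1}{24494}\right) 14\right) \left(-15767\right) = \left(13446 - \frac{1491}{12247}\right) \left(-15767\right) = \frac{164671671}{12247} \left(-15767\right) = - \frac{2596378236657}{12247} \approx -2.12 \cdot 10^{8}$)
$\left(1 + 55\right) \left(-61\right) + Z = \left(1 + 55\right) \left(-61\right) - \frac{2596378236657}{12247} = 56 \left(-61\right) - \frac{2596378236657}{12247} = -3416 - \frac{2596378236657}{12247} = - \frac{2596420072409}{12247}$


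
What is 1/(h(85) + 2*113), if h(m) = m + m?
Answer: 1/396 ≈ 0.0025253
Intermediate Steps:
h(m) = 2*m
1/(h(85) + 2*113) = 1/(2*85 + 2*113) = 1/(170 + 226) = 1/396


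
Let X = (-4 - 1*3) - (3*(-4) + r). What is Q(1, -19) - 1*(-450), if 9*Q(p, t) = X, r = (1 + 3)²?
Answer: 4039/9 ≈ 448.78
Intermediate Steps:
r = 16 (r = 4² = 16)
X = -11 (X = (-4 - 1*3) - (3*(-4) + 16) = (-4 - 3) - (-12 + 16) = -7 - 1*4 = -7 - 4 = -11)
Q(p, t) = -11/9 (Q(p, t) = (⅑)*(-11) = -11/9)
Q(1, -19) - 1*(-450) = -11/9 - 1*(-450) = -11/9 + 450 = 4039/9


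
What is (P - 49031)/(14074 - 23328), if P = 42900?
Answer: 6131/9254 ≈ 0.66252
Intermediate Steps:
(P - 49031)/(14074 - 23328) = (42900 - 49031)/(14074 - 23328) = -6131/(-9254) = -6131*(-1/9254) = 6131/9254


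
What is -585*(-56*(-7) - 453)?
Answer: 35685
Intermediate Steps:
-585*(-56*(-7) - 453) = -585*(392 - 453) = -585*(-61) = 35685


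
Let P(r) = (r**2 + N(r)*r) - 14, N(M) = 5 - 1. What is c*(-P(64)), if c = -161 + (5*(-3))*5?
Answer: 1023768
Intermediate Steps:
N(M) = 4
P(r) = -14 + r**2 + 4*r (P(r) = (r**2 + 4*r) - 14 = -14 + r**2 + 4*r)
c = -236 (c = -161 - 15*5 = -161 - 75 = -236)
c*(-P(64)) = -(-236)*(-14 + 64**2 + 4*64) = -(-236)*(-14 + 4096 + 256) = -(-236)*4338 = -236*(-4338) = 1023768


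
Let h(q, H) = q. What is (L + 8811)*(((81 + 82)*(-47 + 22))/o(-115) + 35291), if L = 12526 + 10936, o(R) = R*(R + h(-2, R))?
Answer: 3064878575618/2691 ≈ 1.1389e+9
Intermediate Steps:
o(R) = R*(-2 + R) (o(R) = R*(R - 2) = R*(-2 + R))
L = 23462
(L + 8811)*(((81 + 82)*(-47 + 22))/o(-115) + 35291) = (23462 + 8811)*(((81 + 82)*(-47 + 22))/((-115*(-2 - 115))) + 35291) = 32273*((163*(-25))/((-115*(-117))) + 35291) = 32273*(-4075/13455 + 35291) = 32273*(-4075*1/13455 + 35291) = 32273*(-815/2691 + 35291) = 32273*(94967266/2691) = 3064878575618/2691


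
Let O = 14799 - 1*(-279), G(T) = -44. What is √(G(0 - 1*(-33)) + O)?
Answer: √15034 ≈ 122.61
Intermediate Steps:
O = 15078 (O = 14799 + 279 = 15078)
√(G(0 - 1*(-33)) + O) = √(-44 + 15078) = √15034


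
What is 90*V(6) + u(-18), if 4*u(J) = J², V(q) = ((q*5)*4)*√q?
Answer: 81 + 10800*√6 ≈ 26536.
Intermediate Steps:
V(q) = 20*q^(3/2) (V(q) = ((5*q)*4)*√q = (20*q)*√q = 20*q^(3/2))
u(J) = J²/4
90*V(6) + u(-18) = 90*(20*6^(3/2)) + (¼)*(-18)² = 90*(20*(6*√6)) + (¼)*324 = 90*(120*√6) + 81 = 10800*√6 + 81 = 81 + 10800*√6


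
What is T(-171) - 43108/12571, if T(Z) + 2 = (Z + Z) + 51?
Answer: -286647/967 ≈ -296.43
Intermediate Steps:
T(Z) = 49 + 2*Z (T(Z) = -2 + ((Z + Z) + 51) = -2 + (2*Z + 51) = -2 + (51 + 2*Z) = 49 + 2*Z)
T(-171) - 43108/12571 = (49 + 2*(-171)) - 43108/12571 = (49 - 342) - 43108*1/12571 = -293 - 3316/967 = -286647/967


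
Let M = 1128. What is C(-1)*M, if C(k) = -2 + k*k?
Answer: -1128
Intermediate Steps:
C(k) = -2 + k²
C(-1)*M = (-2 + (-1)²)*1128 = (-2 + 1)*1128 = -1*1128 = -1128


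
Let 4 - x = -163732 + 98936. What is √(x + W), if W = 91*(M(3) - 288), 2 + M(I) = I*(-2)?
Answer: 2*√9466 ≈ 194.59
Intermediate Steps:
M(I) = -2 - 2*I (M(I) = -2 + I*(-2) = -2 - 2*I)
W = -26936 (W = 91*((-2 - 2*3) - 288) = 91*((-2 - 6) - 288) = 91*(-8 - 288) = 91*(-296) = -26936)
x = 64800 (x = 4 - (-163732 + 98936) = 4 - 1*(-64796) = 4 + 64796 = 64800)
√(x + W) = √(64800 - 26936) = √37864 = 2*√9466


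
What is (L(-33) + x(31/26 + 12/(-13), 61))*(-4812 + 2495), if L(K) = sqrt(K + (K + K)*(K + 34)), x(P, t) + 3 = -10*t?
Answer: 1420321 - 6951*I*sqrt(11) ≈ 1.4203e+6 - 23054.0*I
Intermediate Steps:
x(P, t) = -3 - 10*t
L(K) = sqrt(K + 2*K*(34 + K)) (L(K) = sqrt(K + (2*K)*(34 + K)) = sqrt(K + 2*K*(34 + K)))
(L(-33) + x(31/26 + 12/(-13), 61))*(-4812 + 2495) = (sqrt(-33*(69 + 2*(-33))) + (-3 - 10*61))*(-4812 + 2495) = (sqrt(-33*(69 - 66)) + (-3 - 610))*(-2317) = (sqrt(-33*3) - 613)*(-2317) = (sqrt(-99) - 613)*(-2317) = (3*I*sqrt(11) - 613)*(-2317) = (-613 + 3*I*sqrt(11))*(-2317) = 1420321 - 6951*I*sqrt(11)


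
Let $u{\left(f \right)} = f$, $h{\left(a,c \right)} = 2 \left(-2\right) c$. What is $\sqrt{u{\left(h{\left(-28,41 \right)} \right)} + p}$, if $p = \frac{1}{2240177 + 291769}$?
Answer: $\frac{i \sqrt{1051363087162278}}{2531946} \approx 12.806 i$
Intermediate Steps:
$h{\left(a,c \right)} = - 4 c$
$p = \frac{1}{2531946} \approx 3.9495 \cdot 10^{-7}$
$\sqrt{u{\left(h{\left(-28,41 \right)} \right)} + p} = \sqrt{\left(-4\right) 41 + \frac{1}{2531946}} = \sqrt{-164 + \frac{1}{2531946}} = \sqrt{- \frac{415239143}{2531946}} = \frac{i \sqrt{1051363087162278}}{2531946}$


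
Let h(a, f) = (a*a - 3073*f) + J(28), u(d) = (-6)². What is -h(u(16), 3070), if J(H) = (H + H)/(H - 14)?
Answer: 9432810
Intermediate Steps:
u(d) = 36
J(H) = 2*H/(-14 + H) (J(H) = (2*H)/(-14 + H) = 2*H/(-14 + H))
h(a, f) = 4 + a² - 3073*f (h(a, f) = (a*a - 3073*f) + 2*28/(-14 + 28) = (a² - 3073*f) + 2*28/14 = (a² - 3073*f) + 2*28*(1/14) = (a² - 3073*f) + 4 = 4 + a² - 3073*f)
-h(u(16), 3070) = -(4 + 36² - 3073*3070) = -(4 + 1296 - 9434110) = -1*(-9432810) = 9432810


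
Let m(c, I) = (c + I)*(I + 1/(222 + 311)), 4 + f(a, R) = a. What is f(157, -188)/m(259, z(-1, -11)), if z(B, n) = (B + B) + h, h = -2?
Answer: -1599/10655 ≈ -0.15007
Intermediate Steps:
z(B, n) = -2 + 2*B (z(B, n) = (B + B) - 2 = 2*B - 2 = -2 + 2*B)
f(a, R) = -4 + a
m(c, I) = (1/533 + I)*(I + c) (m(c, I) = (I + c)*(I + 1/533) = (I + c)*(1/533 + I) = (1/533 + I)*(I + c))
f(157, -188)/m(259, z(-1, -11)) = (-4 + 157)/((-2 + 2*(-1))**2 + (-2 + 2*(-1))/533 + (1/533)*259 + (-2 + 2*(-1))*259) = 153/((-2 - 2)**2 + (-2 - 2)/533 + 259/533 + (-2 - 2)*259) = 153/((-4)**2 + (1/533)*(-4) + 259/533 - 4*259) = 153/(16 - 4/533 + 259/533 - 1036) = 153/(-543405/533) = 153*(-533/543405) = -1599/10655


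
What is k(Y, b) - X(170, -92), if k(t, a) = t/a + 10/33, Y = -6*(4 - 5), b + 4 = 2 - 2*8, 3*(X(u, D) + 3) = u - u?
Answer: 98/33 ≈ 2.9697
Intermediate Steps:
X(u, D) = -3 (X(u, D) = -3 + (u - u)/3 = -3 + (1/3)*0 = -3 + 0 = -3)
b = -18 (b = -4 + (2 - 2*8) = -4 + (2 - 16) = -4 - 14 = -18)
Y = 6 (Y = -6*(-1) = 6)
k(t, a) = 10/33 + t/a (k(t, a) = t/a + 10*(1/33) = t/a + 10/33 = 10/33 + t/a)
k(Y, b) - X(170, -92) = (10/33 + 6/(-18)) - 1*(-3) = (10/33 + 6*(-1/18)) + 3 = (10/33 - 1/3) + 3 = -1/33 + 3 = 98/33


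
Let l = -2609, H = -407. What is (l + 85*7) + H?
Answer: -2421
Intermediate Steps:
(l + 85*7) + H = (-2609 + 85*7) - 407 = (-2609 + 595) - 407 = -2014 - 407 = -2421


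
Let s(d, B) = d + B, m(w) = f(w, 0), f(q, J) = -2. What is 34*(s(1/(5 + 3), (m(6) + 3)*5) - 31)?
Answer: -3519/4 ≈ -879.75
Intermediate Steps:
m(w) = -2
s(d, B) = B + d
34*(s(1/(5 + 3), (m(6) + 3)*5) - 31) = 34*(((-2 + 3)*5 + 1/(5 + 3)) - 31) = 34*((1*5 + 1/8) - 31) = 34*((5 + 1/8) - 31) = 34*(41/8 - 31) = 34*(-207/8) = -3519/4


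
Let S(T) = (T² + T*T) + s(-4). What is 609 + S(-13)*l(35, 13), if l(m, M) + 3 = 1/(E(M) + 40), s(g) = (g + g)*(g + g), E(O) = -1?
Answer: -7627/13 ≈ -586.69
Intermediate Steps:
s(g) = 4*g² (s(g) = (2*g)*(2*g) = 4*g²)
S(T) = 64 + 2*T² (S(T) = (T² + T*T) + 4*(-4)² = (T² + T²) + 4*16 = 2*T² + 64 = 64 + 2*T²)
l(m, M) = -116/39 (l(m, M) = -3 + 1/(-1 + 40) = -3 + 1/39 = -116/39)
609 + S(-13)*l(35, 13) = 609 + (64 + 2*(-13)²)*(-116/39) = 609 + (64 + 2*169)*(-116/39) = 609 + (64 + 338)*(-116/39) = 609 + 402*(-116/39) = 609 - 15544/13 = -7627/13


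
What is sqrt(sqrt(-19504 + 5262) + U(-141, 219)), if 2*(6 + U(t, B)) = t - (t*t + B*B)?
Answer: sqrt(-135990 + 4*I*sqrt(14242))/2 ≈ 0.32362 + 184.38*I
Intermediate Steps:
U(t, B) = -6 + t/2 - B**2/2 - t**2/2 (U(t, B) = -6 + (t - (t*t + B*B))/2 = -6 + (t - (t**2 + B**2))/2 = -6 + (t - (B**2 + t**2))/2 = -6 + (t + (-B**2 - t**2))/2 = -6 + (t - B**2 - t**2)/2 = -6 + (t/2 - B**2/2 - t**2/2) = -6 + t/2 - B**2/2 - t**2/2)
sqrt(sqrt(-19504 + 5262) + U(-141, 219)) = sqrt(sqrt(-19504 + 5262) + (-6 + (1/2)*(-141) - 1/2*219**2 - 1/2*(-141)**2)) = sqrt(sqrt(-14242) + (-6 - 141/2 - 1/2*47961 - 1/2*19881)) = sqrt(I*sqrt(14242) + (-6 - 141/2 - 47961/2 - 19881/2)) = sqrt(I*sqrt(14242) - 67995/2) = sqrt(-67995/2 + I*sqrt(14242))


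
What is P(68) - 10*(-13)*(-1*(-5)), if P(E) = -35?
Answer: 615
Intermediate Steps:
P(68) - 10*(-13)*(-1*(-5)) = -35 - 10*(-13)*(-1*(-5)) = -35 - (-130)*5 = -35 - 1*(-650) = -35 + 650 = 615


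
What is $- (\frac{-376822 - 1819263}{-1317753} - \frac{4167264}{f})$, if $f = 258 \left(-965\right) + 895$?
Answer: $- \frac{6036218424167}{326901575475} \approx -18.465$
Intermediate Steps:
$f = -248075$ ($f = -248970 + 895 = -248075$)
$- (\frac{-376822 - 1819263}{-1317753} - \frac{4167264}{f}) = - (\frac{-376822 - 1819263}{-1317753} - \frac{4167264}{-248075}) = - (\left(-2196085\right) \left(- \frac{1}{1317753}\right) - - \frac{4167264}{248075}) = - (\frac{2196085}{1317753} + \frac{4167264}{248075}) = \left(-1\right) \frac{6036218424167}{326901575475} = - \frac{6036218424167}{326901575475}$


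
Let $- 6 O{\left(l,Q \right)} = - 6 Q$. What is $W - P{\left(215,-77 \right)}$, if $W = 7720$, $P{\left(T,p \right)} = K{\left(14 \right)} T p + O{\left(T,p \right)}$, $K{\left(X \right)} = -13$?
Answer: $-207418$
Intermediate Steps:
$O{\left(l,Q \right)} = Q$ ($O{\left(l,Q \right)} = - \frac{\left(-6\right) Q}{6} = Q$)
$P{\left(T,p \right)} = p - 13 T p$ ($P{\left(T,p \right)} = - 13 T p + p = p - 13 T p$)
$W - P{\left(215,-77 \right)} = 7720 - - 77 \left(1 - 2795\right) = 7720 - \left(-77\right) \left(-2794\right) = 7720 - 215138 = -207418$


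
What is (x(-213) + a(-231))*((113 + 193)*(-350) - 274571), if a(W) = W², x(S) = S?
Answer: -20285050308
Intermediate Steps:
(x(-213) + a(-231))*((113 + 193)*(-350) - 274571) = (-213 + (-231)²)*((113 + 193)*(-350) - 274571) = (-213 + 53361)*(306*(-350) - 274571) = 53148*(-107100 - 274571) = 53148*(-381671) = -20285050308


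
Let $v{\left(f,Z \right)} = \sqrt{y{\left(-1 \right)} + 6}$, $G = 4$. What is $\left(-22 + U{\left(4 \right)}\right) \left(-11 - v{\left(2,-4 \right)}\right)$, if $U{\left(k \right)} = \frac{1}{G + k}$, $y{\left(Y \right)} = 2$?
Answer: $\frac{1925}{8} + \frac{175 \sqrt{2}}{4} \approx 302.5$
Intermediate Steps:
$v{\left(f,Z \right)} = 2 \sqrt{2}$ ($v{\left(f,Z \right)} = \sqrt{2 + 6} = \sqrt{8} = 2 \sqrt{2}$)
$U{\left(k \right)} = \frac{1}{4 + k}$
$\left(-22 + U{\left(4 \right)}\right) \left(-11 - v{\left(2,-4 \right)}\right) = \left(-22 + \frac{1}{4 + 4}\right) \left(-11 - 2 \sqrt{2}\right) = \left(-22 + \frac{1}{8}\right) \left(-11 - 2 \sqrt{2}\right) = - \frac{175 \left(-11 - 2 \sqrt{2}\right)}{8} = \frac{1925}{8} + \frac{175 \sqrt{2}}{4}$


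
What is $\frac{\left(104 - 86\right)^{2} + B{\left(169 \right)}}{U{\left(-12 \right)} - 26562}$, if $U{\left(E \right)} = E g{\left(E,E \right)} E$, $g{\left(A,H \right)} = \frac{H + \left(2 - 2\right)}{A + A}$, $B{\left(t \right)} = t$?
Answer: $- \frac{493}{26490} \approx -0.018611$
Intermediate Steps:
$g{\left(A,H \right)} = \frac{H}{2 A}$ ($g{\left(A,H \right)} = \frac{H + 0}{2 A} = H \frac{1}{2 A} = \frac{H}{2 A}$)
$U{\left(E \right)} = \frac{E^{2}}{2}$ ($U{\left(E \right)} = E \frac{E}{2 E} E = E \frac{1}{2} E = \frac{E}{2} E = \frac{E^{2}}{2}$)
$\frac{\left(104 - 86\right)^{2} + B{\left(169 \right)}}{U{\left(-12 \right)} - 26562} = \frac{\left(104 - 86\right)^{2} + 169}{\frac{\left(-12\right)^{2}}{2} - 26562} = \frac{18^{2} + 169}{\frac{1}{2} \cdot 144 - 26562} = \frac{324 + 169}{72 - 26562} = \frac{493}{-26490} = 493 \left(- \frac{1}{26490}\right) = - \frac{493}{26490}$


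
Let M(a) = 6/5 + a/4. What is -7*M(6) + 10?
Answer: -89/10 ≈ -8.9000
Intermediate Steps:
M(a) = 6/5 + a/4 (M(a) = 6*(⅕) + a*(¼) = 6/5 + a/4)
-7*M(6) + 10 = -7*(6/5 + (¼)*6) + 10 = -7*(6/5 + 3/2) + 10 = -7*27/10 + 10 = -189/10 + 10 = -89/10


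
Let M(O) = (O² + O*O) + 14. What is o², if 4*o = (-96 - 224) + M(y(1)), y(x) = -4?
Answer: 18769/4 ≈ 4692.3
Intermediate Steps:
M(O) = 14 + 2*O² (M(O) = (O² + O²) + 14 = 2*O² + 14 = 14 + 2*O²)
o = -137/2 (o = ((-96 - 224) + (14 + 2*(-4)²))/4 = (-320 + (14 + 2*16))/4 = (-320 + (14 + 32))/4 = (-320 + 46)/4 = (¼)*(-274) = -137/2 ≈ -68.500)
o² = (-137/2)² = 18769/4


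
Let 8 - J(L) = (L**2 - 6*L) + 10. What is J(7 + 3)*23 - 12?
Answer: -978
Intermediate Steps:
J(L) = -2 - L**2 + 6*L (J(L) = 8 - ((L**2 - 6*L) + 10) = 8 - (10 + L**2 - 6*L) = 8 + (-10 - L**2 + 6*L) = -2 - L**2 + 6*L)
J(7 + 3)*23 - 12 = (-2 - (7 + 3)**2 + 6*(7 + 3))*23 - 12 = (-2 - 1*10**2 + 6*10)*23 - 12 = (-2 - 1*100 + 60)*23 - 12 = (-2 - 100 + 60)*23 - 12 = -42*23 - 12 = -966 - 12 = -978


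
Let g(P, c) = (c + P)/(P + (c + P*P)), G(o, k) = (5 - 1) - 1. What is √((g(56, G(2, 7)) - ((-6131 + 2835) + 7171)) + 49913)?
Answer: √52217471495/1065 ≈ 214.56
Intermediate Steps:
G(o, k) = 3 (G(o, k) = 4 - 1 = 3)
g(P, c) = (P + c)/(P + c + P²) (g(P, c) = (P + c)/(P + (c + P²)) = (P + c)/(P + c + P²))
√((g(56, G(2, 7)) - ((-6131 + 2835) + 7171)) + 49913) = √(((56 + 3)/(56 + 3 + 56²) - ((-6131 + 2835) + 7171)) + 49913) = √((59/(56 + 3 + 3136) - (-3296 + 7171)) + 49913) = √((59/3195 - 1*3875) + 49913) = √(((1/3195)*59 - 3875) + 49913) = √((59/3195 - 3875) + 49913) = √(-12380566/3195 + 49913) = √(147091469/3195) = √52217471495/1065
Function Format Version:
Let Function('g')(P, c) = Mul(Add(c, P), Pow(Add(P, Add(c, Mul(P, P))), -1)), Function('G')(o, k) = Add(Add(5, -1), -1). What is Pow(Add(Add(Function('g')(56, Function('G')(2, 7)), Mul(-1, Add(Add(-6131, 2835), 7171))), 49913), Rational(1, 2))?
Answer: Mul(Rational(1, 1065), Pow(52217471495, Rational(1, 2))) ≈ 214.56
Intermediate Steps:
Function('G')(o, k) = 3 (Function('G')(o, k) = Add(4, -1) = 3)
Function('g')(P, c) = Mul(Pow(Add(P, c, Pow(P, 2)), -1), Add(P, c)) (Function('g')(P, c) = Mul(Add(P, c), Pow(Add(P, Add(c, Pow(P, 2))), -1)) = Mul(Add(P, c), Pow(Add(P, c, Pow(P, 2)), -1)) = Mul(Pow(Add(P, c, Pow(P, 2)), -1), Add(P, c)))
Pow(Add(Add(Function('g')(56, Function('G')(2, 7)), Mul(-1, Add(Add(-6131, 2835), 7171))), 49913), Rational(1, 2)) = Pow(Add(Add(Mul(Pow(Add(56, 3, Pow(56, 2)), -1), Add(56, 3)), Mul(-1, Add(Add(-6131, 2835), 7171))), 49913), Rational(1, 2)) = Pow(Add(Add(Mul(Pow(Add(56, 3, 3136), -1), 59), Mul(-1, Add(-3296, 7171))), 49913), Rational(1, 2)) = Pow(Add(Add(Mul(Pow(3195, -1), 59), Mul(-1, 3875)), 49913), Rational(1, 2)) = Pow(Add(Add(Mul(Rational(1, 3195), 59), -3875), 49913), Rational(1, 2)) = Pow(Add(Add(Rational(59, 3195), -3875), 49913), Rational(1, 2)) = Pow(Add(Rational(-12380566, 3195), 49913), Rational(1, 2)) = Pow(Rational(147091469, 3195), Rational(1, 2)) = Mul(Rational(1, 1065), Pow(52217471495, Rational(1, 2)))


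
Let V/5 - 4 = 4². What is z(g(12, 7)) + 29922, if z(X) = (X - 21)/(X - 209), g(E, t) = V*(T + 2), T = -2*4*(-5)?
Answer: 119422881/3991 ≈ 29923.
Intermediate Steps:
T = 40 (T = -8*(-5) = 40)
V = 100 (V = 20 + 5*4² = 20 + 5*16 = 20 + 80 = 100)
g(E, t) = 4200 (g(E, t) = 100*(40 + 2) = 100*42 = 4200)
z(X) = (-21 + X)/(-209 + X)
z(g(12, 7)) + 29922 = (-21 + 4200)/(-209 + 4200) + 29922 = 4179/3991 + 29922 = 119422881/3991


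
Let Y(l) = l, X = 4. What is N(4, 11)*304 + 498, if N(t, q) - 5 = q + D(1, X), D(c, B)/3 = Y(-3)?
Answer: 2626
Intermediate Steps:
D(c, B) = -9 (D(c, B) = 3*(-3) = -9)
N(t, q) = -4 + q (N(t, q) = 5 + (q - 9) = 5 + (-9 + q) = -4 + q)
N(4, 11)*304 + 498 = (-4 + 11)*304 + 498 = 7*304 + 498 = 2128 + 498 = 2626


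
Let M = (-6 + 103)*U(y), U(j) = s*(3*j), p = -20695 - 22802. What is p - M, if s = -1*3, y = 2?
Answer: -41751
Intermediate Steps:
s = -3
p = -43497
U(j) = -9*j
M = -1746 (M = (-6 + 103)*(-9*2) = 97*(-18) = -1746)
p - M = -43497 - 1*(-1746) = -43497 + 1746 = -41751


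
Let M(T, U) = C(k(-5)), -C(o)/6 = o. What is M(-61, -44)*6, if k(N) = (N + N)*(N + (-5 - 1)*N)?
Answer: 9000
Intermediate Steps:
k(N) = -10*N² (k(N) = (2*N)*(N - 6*N) = (2*N)*(-5*N) = -10*N²)
C(o) = -6*o
M(T, U) = 1500 (M(T, U) = -(-60)*(-5)² = -(-60)*25 = -6*(-250) = 1500)
M(-61, -44)*6 = 1500*6 = 9000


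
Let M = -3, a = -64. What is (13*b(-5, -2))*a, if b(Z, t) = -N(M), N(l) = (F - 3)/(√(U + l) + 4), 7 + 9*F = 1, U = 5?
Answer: -18304/21 + 4576*√2/21 ≈ -563.46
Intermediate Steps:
F = -⅔ (F = -7/9 + (⅑)*1 = -7/9 + ⅑ = -⅔ ≈ -0.66667)
N(l) = -11/(3*(4 + √(5 + l))) (N(l) = (-⅔ - 3)/(√(5 + l) + 4) = -11/(3*(4 + √(5 + l))))
b(Z, t) = 11/(12 + 3*√2) (b(Z, t) = -(-11)/(12 + 3*√(5 - 3)) = -(-11)/(12 + 3*√2) = 11/(12 + 3*√2))
(13*b(-5, -2))*a = (13*(22/21 - 11*√2/42))*(-64) = (286/21 - 143*√2/42)*(-64) = -18304/21 + 4576*√2/21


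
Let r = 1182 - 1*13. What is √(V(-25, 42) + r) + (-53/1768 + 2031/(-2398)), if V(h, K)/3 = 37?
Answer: -1858951/2119832 + 16*√5 ≈ 34.900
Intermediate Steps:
V(h, K) = 111 (V(h, K) = 3*37 = 111)
r = 1169 (r = 1182 - 13 = 1169)
√(V(-25, 42) + r) + (-53/1768 + 2031/(-2398)) = √(111 + 1169) + (-53/1768 + 2031/(-2398)) = √1280 + (-53*1/1768 + 2031*(-1/2398)) = 16*√5 + (-53/1768 - 2031/2398) = 16*√5 - 1858951/2119832 = -1858951/2119832 + 16*√5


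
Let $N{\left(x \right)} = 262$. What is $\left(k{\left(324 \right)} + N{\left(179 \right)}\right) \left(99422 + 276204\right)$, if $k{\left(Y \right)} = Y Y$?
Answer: $39530128988$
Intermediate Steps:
$k{\left(Y \right)} = Y^{2}$
$\left(k{\left(324 \right)} + N{\left(179 \right)}\right) \left(99422 + 276204\right) = \left(324^{2} + 262\right) \left(99422 + 276204\right) = \left(104976 + 262\right) 375626 = 105238 \cdot 375626 = 39530128988$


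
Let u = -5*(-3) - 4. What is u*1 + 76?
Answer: 87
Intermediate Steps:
u = 11 (u = 15 - 4 = 11)
u*1 + 76 = 11*1 + 76 = 11 + 76 = 87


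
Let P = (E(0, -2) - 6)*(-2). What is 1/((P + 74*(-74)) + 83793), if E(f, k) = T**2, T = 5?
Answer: 1/78279 ≈ 1.2775e-5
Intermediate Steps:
E(f, k) = 25 (E(f, k) = 5**2 = 25)
P = -38 (P = (25 - 6)*(-2) = 19*(-2) = -38)
1/((P + 74*(-74)) + 83793) = 1/((-38 + 74*(-74)) + 83793) = 1/((-38 - 5476) + 83793) = 1/(-5514 + 83793) = 1/78279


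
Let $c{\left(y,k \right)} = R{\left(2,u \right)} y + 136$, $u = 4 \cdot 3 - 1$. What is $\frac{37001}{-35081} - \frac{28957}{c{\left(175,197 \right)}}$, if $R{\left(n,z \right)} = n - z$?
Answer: $\frac{962596078}{50481559} \approx 19.068$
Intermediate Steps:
$u = 11$ ($u = 12 - 1 = 11$)
$c{\left(y,k \right)} = 136 - 9 y$ ($c{\left(y,k \right)} = \left(2 - 11\right) y + 136 = - 9 y + 136 = 136 - 9 y$)
$\frac{37001}{-35081} - \frac{28957}{c{\left(175,197 \right)}} = \frac{37001}{-35081} - \frac{28957}{136 - 1575} = 37001 \left(- \frac{1}{35081}\right) - \frac{28957}{136 - 1575} = - \frac{37001}{35081} - \frac{28957}{-1439} = - \frac{37001}{35081} - - \frac{28957}{1439} = - \frac{37001}{35081} + \frac{28957}{1439} = \frac{962596078}{50481559}$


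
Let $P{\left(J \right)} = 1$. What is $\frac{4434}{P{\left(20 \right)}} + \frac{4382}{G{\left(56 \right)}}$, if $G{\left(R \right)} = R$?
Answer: $\frac{18049}{4} \approx 4512.3$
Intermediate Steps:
$\frac{4434}{P{\left(20 \right)}} + \frac{4382}{G{\left(56 \right)}} = \frac{4434}{1} + \frac{4382}{56} = 4434 \cdot 1 + 4382 \cdot \frac{1}{56} = 4434 + \frac{313}{4} = \frac{18049}{4}$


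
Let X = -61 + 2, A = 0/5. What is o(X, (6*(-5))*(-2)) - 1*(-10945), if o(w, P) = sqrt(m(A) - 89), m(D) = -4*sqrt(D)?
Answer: 10945 + I*sqrt(89) ≈ 10945.0 + 9.434*I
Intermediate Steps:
A = 0 (A = 0*(1/5) = 0)
X = -59
o(w, P) = I*sqrt(89) (o(w, P) = sqrt(-4*sqrt(0) - 89) = sqrt(-4*0 - 89) = sqrt(0 - 89) = sqrt(-89) = I*sqrt(89))
o(X, (6*(-5))*(-2)) - 1*(-10945) = I*sqrt(89) - 1*(-10945) = I*sqrt(89) + 10945 = 10945 + I*sqrt(89)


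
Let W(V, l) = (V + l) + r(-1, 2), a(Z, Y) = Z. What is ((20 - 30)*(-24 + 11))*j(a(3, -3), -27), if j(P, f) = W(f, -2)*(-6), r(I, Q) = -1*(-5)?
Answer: 18720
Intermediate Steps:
r(I, Q) = 5
W(V, l) = 5 + V + l (W(V, l) = (V + l) + 5 = 5 + V + l)
j(P, f) = -18 - 6*f (j(P, f) = (5 + f - 2)*(-6) = (3 + f)*(-6) = -18 - 6*f)
((20 - 30)*(-24 + 11))*j(a(3, -3), -27) = ((20 - 30)*(-24 + 11))*(-18 - 6*(-27)) = (-10*(-13))*(-18 + 162) = 130*144 = 18720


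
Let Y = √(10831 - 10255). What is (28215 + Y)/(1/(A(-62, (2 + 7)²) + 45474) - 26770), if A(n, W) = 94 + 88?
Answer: -1289279784/1222211119 ≈ -1.0549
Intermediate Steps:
Y = 24 (Y = √576 = 24)
A(n, W) = 182
(28215 + Y)/(1/(A(-62, (2 + 7)²) + 45474) - 26770) = (28215 + 24)/(1/(182 + 45474) - 26770) = 28239/(1/45656 - 26770) = 28239/(-1222211119/45656) = 28239*(-45656/1222211119) = -1289279784/1222211119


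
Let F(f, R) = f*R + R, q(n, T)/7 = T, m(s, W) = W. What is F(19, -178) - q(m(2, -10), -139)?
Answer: -2587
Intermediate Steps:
q(n, T) = 7*T
F(f, R) = R + R*f (F(f, R) = R*f + R = R + R*f)
F(19, -178) - q(m(2, -10), -139) = -178*(1 + 19) - 7*(-139) = -178*20 - 1*(-973) = -3560 + 973 = -2587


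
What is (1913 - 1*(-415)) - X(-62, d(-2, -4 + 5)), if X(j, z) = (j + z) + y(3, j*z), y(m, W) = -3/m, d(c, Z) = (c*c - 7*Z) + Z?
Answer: 2393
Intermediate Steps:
d(c, Z) = c² - 6*Z (d(c, Z) = (c² - 7*Z) + Z = c² - 6*Z)
X(j, z) = -1 + j + z (X(j, z) = (j + z) - 3/3 = (j + z) - 3*⅓ = (j + z) - 1 = -1 + j + z)
(1913 - 1*(-415)) - X(-62, d(-2, -4 + 5)) = (1913 - 1*(-415)) - (-1 - 62 + ((-2)² - 6*(-4 + 5))) = (1913 + 415) - (-1 - 62 + (4 - 6*1)) = 2328 - (-1 - 62 + (4 - 6)) = 2328 - (-1 - 62 - 2) = 2328 - 1*(-65) = 2328 + 65 = 2393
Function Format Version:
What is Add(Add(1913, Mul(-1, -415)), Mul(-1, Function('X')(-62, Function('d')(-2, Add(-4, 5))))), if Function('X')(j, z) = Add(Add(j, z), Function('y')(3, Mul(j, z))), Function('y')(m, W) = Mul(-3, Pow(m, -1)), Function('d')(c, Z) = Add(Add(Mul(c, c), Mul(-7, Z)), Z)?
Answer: 2393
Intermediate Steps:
Function('d')(c, Z) = Add(Pow(c, 2), Mul(-6, Z)) (Function('d')(c, Z) = Add(Add(Pow(c, 2), Mul(-7, Z)), Z) = Add(Pow(c, 2), Mul(-6, Z)))
Function('X')(j, z) = Add(-1, j, z) (Function('X')(j, z) = Add(Add(j, z), Mul(-3, Pow(3, -1))) = Add(Add(j, z), Mul(-3, Rational(1, 3))) = Add(Add(j, z), -1) = Add(-1, j, z))
Add(Add(1913, Mul(-1, -415)), Mul(-1, Function('X')(-62, Function('d')(-2, Add(-4, 5))))) = Add(Add(1913, Mul(-1, -415)), Mul(-1, Add(-1, -62, Add(Pow(-2, 2), Mul(-6, Add(-4, 5)))))) = Add(Add(1913, 415), Mul(-1, Add(-1, -62, Add(4, Mul(-6, 1))))) = Add(2328, Mul(-1, Add(-1, -62, Add(4, -6)))) = Add(2328, Mul(-1, Add(-1, -62, -2))) = Add(2328, Mul(-1, -65)) = Add(2328, 65) = 2393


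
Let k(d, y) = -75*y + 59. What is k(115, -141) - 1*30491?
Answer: -19857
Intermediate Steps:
k(d, y) = 59 - 75*y
k(115, -141) - 1*30491 = (59 - 75*(-141)) - 1*30491 = (59 + 10575) - 30491 = 10634 - 30491 = -19857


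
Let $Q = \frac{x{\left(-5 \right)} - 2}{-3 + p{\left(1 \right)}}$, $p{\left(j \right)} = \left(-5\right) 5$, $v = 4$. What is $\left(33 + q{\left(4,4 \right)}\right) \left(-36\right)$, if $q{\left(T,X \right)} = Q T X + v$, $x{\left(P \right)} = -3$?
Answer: $- \frac{10044}{7} \approx -1434.9$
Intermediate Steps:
$p{\left(j \right)} = -25$
$Q = \frac{5}{28}$ ($Q = \frac{-3 - 2}{-3 - 25} = - \frac{5}{-28} = \left(-5\right) \left(- \frac{1}{28}\right) = \frac{5}{28} \approx 0.17857$)
$q{\left(T,X \right)} = 4 + \frac{5 T X}{28}$ ($q{\left(T,X \right)} = \frac{5 T}{28} X + 4 = \frac{5 T X}{28} + 4 = 4 + \frac{5 T X}{28}$)
$\left(33 + q{\left(4,4 \right)}\right) \left(-36\right) = \left(33 + \left(4 + \frac{5}{28} \cdot 4 \cdot 4\right)\right) \left(-36\right) = \left(33 + \left(4 + \frac{20}{7}\right)\right) \left(-36\right) = \left(33 + \frac{48}{7}\right) \left(-36\right) = \frac{279}{7} \left(-36\right) = - \frac{10044}{7}$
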